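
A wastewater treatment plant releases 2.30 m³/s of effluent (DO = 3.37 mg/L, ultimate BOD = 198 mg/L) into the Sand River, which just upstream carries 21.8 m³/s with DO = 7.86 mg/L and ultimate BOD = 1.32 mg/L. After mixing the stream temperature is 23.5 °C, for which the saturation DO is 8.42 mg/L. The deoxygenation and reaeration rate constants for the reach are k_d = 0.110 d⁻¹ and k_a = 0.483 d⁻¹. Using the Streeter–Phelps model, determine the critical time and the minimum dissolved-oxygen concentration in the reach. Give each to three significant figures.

Mixed DO = (21.8×7.86 + 2.30×3.37)/(21.8+2.30) = 179.1/24.10 = 7.431 mg/L.
Mixed L₀ = (21.8×1.32 + 2.30×198)/(24.10) = 484.2/24.10 = 20.09 mg/L.
Initial deficit D₀ = C_s − DO₀ = 8.42 − 7.431 = 0.9885 mg/L.
t_c = (1/0.3730) ln[(0.483/0.110)(1 − 0.9885×0.3730/(0.110×20.09))] = 2.681 × ln(3.658) = 3.477 d.
D_c = (0.110/0.483) × 20.09 × e^(−0.110×3.477) = 0.2277 × 20.09 × 0.6822 = 3.121 mg/L.
Minimum DO = 8.42 − 3.121 = 5.299 mg/L.

t_c ≈ 3.48 d; minimum DO ≈ 5.30 mg/L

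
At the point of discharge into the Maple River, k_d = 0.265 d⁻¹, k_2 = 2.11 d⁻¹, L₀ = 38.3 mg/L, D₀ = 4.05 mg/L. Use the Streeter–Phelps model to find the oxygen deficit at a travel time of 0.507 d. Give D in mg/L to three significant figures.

k_d L₀/(k_2−k_d) = 0.265×38.3/(2.11−0.265) = 10.15/1.845 = 5.501 mg/L.
e^(−k_d t) = e^(−0.265×0.5070) = 0.8743; e^(−k_2 t) = e^(−2.11×0.5070) = 0.3431.
D = 5.501 × (0.8743 − 0.3431) + 4.05 × 0.3431 = 2.922 + 1.390 = 4.312 mg/L.

D ≈ 4.31 mg/L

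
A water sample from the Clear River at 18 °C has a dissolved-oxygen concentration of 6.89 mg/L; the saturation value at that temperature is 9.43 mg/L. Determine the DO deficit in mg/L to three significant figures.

D = C_s − C = 9.43 − 6.89 = 2.54 mg/L.

D ≈ 2.54 mg/L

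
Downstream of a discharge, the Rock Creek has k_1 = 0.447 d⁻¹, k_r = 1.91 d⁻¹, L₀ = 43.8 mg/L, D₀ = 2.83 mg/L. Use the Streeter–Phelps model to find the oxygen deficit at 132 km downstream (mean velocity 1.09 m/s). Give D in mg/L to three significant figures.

Travel time t = x/v = 132 km / (1.09 m/s) = 132000 m / 1.09 m/s = 121100 s = 1.402 d.
k_1 L₀/(k_r−k_1) = 0.447×43.8/(1.91−0.447) = 19.58/1.463 = 13.38 mg/L.
e^(−k_1 t) = e^(−0.447×1.402) = 0.5344; e^(−k_r t) = e^(−1.91×1.402) = 0.06876.
D = 13.38 × (0.5344 − 0.06876) + 2.83 × 0.06876 = 6.232 + 0.1946 = 6.427 mg/L.

D ≈ 6.43 mg/L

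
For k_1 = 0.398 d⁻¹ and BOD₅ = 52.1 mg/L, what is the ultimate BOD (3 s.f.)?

L₀ ≈ 60.3 mg/L

BOD₅ = L₀(1 − e^(−5k_1)) ⇒ L₀ = BOD₅ / (1 − e^(−5×0.398))
= 52.1 / (1 − 0.1367) = 52.1 / 0.8633 = 60.35 mg/L.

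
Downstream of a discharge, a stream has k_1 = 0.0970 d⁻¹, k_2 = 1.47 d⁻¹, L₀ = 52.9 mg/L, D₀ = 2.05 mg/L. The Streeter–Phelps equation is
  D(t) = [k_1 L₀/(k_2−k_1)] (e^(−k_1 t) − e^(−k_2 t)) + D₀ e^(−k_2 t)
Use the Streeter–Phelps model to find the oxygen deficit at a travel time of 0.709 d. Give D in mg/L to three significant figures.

D ≈ 2.89 mg/L

k_1 L₀/(k_2−k_1) = 0.0970×52.9/(1.47−0.0970) = 5.131/1.373 = 3.737 mg/L.
e^(−k_1 t) = e^(−0.0970×0.7090) = 0.9335; e^(−k_2 t) = e^(−1.47×0.7090) = 0.3527.
D = 3.737 × (0.9335 − 0.3527) + 2.05 × 0.3527 = 2.171 + 0.7230 = 2.894 mg/L.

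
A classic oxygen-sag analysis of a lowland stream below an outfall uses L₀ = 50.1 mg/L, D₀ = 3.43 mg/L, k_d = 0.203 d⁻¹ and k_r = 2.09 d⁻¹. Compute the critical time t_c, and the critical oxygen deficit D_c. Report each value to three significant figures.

t_c ≈ 0.700 d; D_c ≈ 4.22 mg/L

With k_r/k_d = 10.30 and 1 − D₀(k_r−k_d)/(k_d L₀) = 0.3636,
t_c = ln(10.30 × 0.3636) / (2.09 − 0.203) = ln(3.743) / 1.887 = 1.320/1.887 = 0.6995 d.
L(t_c) = L₀ e^(−k_d t_c) = 50.1 × 0.8676 = 43.47 mg/L, and at the critical point k_r D_c = k_d L, so D_c = (0.203/2.09) × 43.47 = 4.222 mg/L.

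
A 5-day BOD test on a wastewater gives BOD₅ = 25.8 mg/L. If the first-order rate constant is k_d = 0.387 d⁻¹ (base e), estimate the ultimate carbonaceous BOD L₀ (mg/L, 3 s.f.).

BOD₅ = L₀(1 − e^(−5k_d)) ⇒ L₀ = BOD₅ / (1 − e^(−5×0.387))
= 25.8 / (1 − 0.1444) = 25.8 / 0.8556 = 30.16 mg/L.

L₀ ≈ 30.2 mg/L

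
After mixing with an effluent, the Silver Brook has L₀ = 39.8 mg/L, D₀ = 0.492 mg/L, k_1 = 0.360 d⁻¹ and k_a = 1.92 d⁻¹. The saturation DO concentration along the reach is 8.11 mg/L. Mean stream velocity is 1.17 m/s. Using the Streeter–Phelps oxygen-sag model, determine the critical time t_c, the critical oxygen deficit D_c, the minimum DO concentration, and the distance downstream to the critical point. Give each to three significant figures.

t_c ≈ 1.04 d; D_c ≈ 5.14 mg/L; min DO ≈ 2.97 mg/L; x_c ≈ 105 km

t_c = [1/(k_a−k_1)] ln[(k_a/k_1)(1 − D₀(k_a−k_1)/(k_1 L₀))]
= [1/(1.92−0.360)] ln[(1.92/0.360)(1 − 0.492×1.560/(0.360×39.8))]
= (1/1.560) ln[5.333 × 0.9464] = 0.6410 × ln(5.048) = 0.6410 × 1.619 = 1.038 d.
D_c = (k_1/k_a) L₀ e^(−k_1 t_c) = (0.360/1.92) × 39.8 × e^(−0.360×1.038) = 0.1875 × 39.8 × 0.6883 = 5.136 mg/L.
Minimum DO = C_s − D_c = 8.11 − 5.136 = 2.974 mg/L.
x_c = v t_c = 1.17 m/s × 1.038 d × 86400 s/d = 104900 m ≈ 105 km.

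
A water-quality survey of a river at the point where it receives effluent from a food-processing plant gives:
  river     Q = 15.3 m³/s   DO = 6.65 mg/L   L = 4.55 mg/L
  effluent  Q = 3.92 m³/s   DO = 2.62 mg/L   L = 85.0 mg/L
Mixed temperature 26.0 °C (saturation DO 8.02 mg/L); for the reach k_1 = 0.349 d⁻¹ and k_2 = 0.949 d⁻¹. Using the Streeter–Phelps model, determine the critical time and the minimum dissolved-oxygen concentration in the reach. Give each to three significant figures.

t_c ≈ 1.34 d; minimum DO ≈ 3.19 mg/L

Mixed DO = (15.3×6.65 + 3.92×2.62)/(15.3+3.92) = 112.0/19.22 = 5.828 mg/L.
Mixed L₀ = (15.3×4.55 + 3.92×85.0)/(19.22) = 402.8/19.22 = 20.96 mg/L.
Initial deficit D₀ = C_s − DO₀ = 8.02 − 5.828 = 2.192 mg/L.
t_c = (1/0.6000) ln[(0.949/0.349)(1 − 2.192×0.6000/(0.349×20.96))] = 1.667 × ln(2.230) = 1.337 d.
D_c = (0.349/0.949) × 20.96 × e^(−0.349×1.337) = 0.3678 × 20.96 × 0.6272 = 4.834 mg/L.
Minimum DO = 8.02 − 4.834 = 3.186 mg/L.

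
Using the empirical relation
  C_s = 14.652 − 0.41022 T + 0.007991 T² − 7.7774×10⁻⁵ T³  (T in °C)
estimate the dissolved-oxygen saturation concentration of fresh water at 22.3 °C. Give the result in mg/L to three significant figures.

C_s ≈ 8.62 mg/L

C_s = 14.652 − 0.41022×22.3 + 0.007991×22.3² − 7.7774×10⁻⁵×22.3³ = 8.615 mg/L.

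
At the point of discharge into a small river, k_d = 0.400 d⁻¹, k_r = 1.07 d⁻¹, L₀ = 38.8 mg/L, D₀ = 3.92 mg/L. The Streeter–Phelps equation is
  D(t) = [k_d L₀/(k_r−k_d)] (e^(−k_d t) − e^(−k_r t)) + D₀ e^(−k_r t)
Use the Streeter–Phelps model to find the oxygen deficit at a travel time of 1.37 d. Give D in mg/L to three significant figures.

D ≈ 8.95 mg/L

k_d L₀/(k_r−k_d) = 0.400×38.8/(1.07−0.400) = 15.52/0.6700 = 23.16 mg/L.
e^(−k_d t) = e^(−0.400×1.370) = 0.5781; e^(−k_r t) = e^(−1.07×1.370) = 0.2309.
D = 23.16 × (0.5781 − 0.2309) + 3.92 × 0.2309 = 8.043 + 0.9050 = 8.948 mg/L.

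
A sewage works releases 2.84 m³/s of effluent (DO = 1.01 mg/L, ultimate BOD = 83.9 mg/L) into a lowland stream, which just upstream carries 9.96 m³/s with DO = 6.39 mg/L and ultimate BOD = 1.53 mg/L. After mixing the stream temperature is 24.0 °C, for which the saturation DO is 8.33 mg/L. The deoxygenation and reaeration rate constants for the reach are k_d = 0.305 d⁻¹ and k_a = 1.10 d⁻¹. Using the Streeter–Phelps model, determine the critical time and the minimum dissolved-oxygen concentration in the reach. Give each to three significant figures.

t_c ≈ 0.945 d; minimum DO ≈ 4.21 mg/L

Mixed DO = (9.96×6.39 + 2.84×1.01)/(9.96+2.84) = 66.51/12.80 = 5.196 mg/L.
Mixed L₀ = (9.96×1.53 + 2.84×83.9)/(12.80) = 253.5/12.80 = 19.81 mg/L.
Initial deficit D₀ = C_s − DO₀ = 8.33 − 5.196 = 3.134 mg/L.
t_c = (1/0.7950) ln[(1.10/0.305)(1 − 3.134×0.7950/(0.305×19.81))] = 1.258 × ln(2.119) = 0.9447 d.
D_c = (0.305/1.10) × 19.81 × e^(−0.305×0.9447) = 0.2773 × 19.81 × 0.7497 = 4.117 mg/L.
Minimum DO = 8.33 − 4.117 = 4.213 mg/L.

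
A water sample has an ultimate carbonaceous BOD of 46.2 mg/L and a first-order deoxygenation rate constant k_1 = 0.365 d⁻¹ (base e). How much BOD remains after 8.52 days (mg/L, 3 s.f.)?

L ≈ 2.06 mg/L

L_t = L₀ e^(−k_1 t) = 46.2 × e^(−0.365×8.52) = 46.2 × 0.04461 = 2.061 mg/L.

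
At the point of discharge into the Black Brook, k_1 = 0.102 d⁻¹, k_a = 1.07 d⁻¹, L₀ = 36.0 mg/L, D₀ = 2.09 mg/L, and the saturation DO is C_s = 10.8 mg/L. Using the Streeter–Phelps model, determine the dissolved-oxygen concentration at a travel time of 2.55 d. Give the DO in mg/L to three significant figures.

k_1 L₀/(k_a−k_1) = 0.102×36.0/(1.07−0.102) = 3.672/0.9680 = 3.793 mg/L.
e^(−k_1 t) = e^(−0.102×2.550) = 0.7710; e^(−k_a t) = e^(−1.07×2.550) = 0.06532.
D = 3.793 × (0.7710 − 0.06532) + 2.09 × 0.06532 = 2.677 + 0.1365 = 2.813 mg/L.
DO = C_s − D = 10.8 − 2.813 = 7.987 mg/L.

DO ≈ 7.99 mg/L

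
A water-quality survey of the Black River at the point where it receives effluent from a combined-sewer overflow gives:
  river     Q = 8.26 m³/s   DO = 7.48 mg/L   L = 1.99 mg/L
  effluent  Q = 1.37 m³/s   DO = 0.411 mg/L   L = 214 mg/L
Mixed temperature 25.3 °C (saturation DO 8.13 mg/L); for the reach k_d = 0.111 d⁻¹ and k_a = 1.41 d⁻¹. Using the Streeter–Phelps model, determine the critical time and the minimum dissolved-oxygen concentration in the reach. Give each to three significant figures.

Mixed DO = (8.26×7.48 + 1.37×0.411)/(8.26+1.37) = 62.35/9.630 = 6.474 mg/L.
Mixed L₀ = (8.26×1.99 + 1.37×214)/(9.630) = 309.6/9.630 = 32.15 mg/L.
Initial deficit D₀ = C_s − DO₀ = 8.13 − 6.474 = 1.656 mg/L.
t_c = (1/1.299) ln[(1.41/0.111)(1 − 1.656×1.299/(0.111×32.15))] = 0.7698 × ln(5.048) = 1.246 d.
D_c = (0.111/1.41) × 32.15 × e^(−0.111×1.246) = 0.07872 × 32.15 × 0.8708 = 2.204 mg/L.
Minimum DO = 8.13 − 2.204 = 5.926 mg/L.

t_c ≈ 1.25 d; minimum DO ≈ 5.93 mg/L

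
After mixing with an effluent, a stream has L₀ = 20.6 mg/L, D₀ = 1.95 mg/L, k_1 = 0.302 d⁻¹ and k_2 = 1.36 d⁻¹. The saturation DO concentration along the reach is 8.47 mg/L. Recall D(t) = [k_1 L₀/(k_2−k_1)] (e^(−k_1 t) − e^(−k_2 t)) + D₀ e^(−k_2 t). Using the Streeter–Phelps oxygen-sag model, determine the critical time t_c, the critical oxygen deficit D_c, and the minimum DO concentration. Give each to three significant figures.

With k_2/k_1 = 4.503 and 1 − D₀(k_2−k_1)/(k_1 L₀) = 0.6684,
t_c = ln(4.503 × 0.6684) / (1.36 − 0.302) = ln(3.010) / 1.058 = 1.102/1.058 = 1.042 d.
L(t_c) = L₀ e^(−k_1 t_c) = 20.6 × 0.7301 = 15.04 mg/L, and at the critical point k_2 D_c = k_1 L, so D_c = (0.302/1.36) × 15.04 = 3.340 mg/L.
Minimum DO = C_s − D_c = 8.47 − 3.340 = 5.130 mg/L.

t_c ≈ 1.04 d; D_c ≈ 3.34 mg/L; min DO ≈ 5.13 mg/L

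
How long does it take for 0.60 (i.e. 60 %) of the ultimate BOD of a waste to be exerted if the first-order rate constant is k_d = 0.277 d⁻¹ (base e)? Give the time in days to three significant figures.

y/L₀ = 1 − e^(−k_d t) = 0.60 ⇒ e^(−k_d t) = 0.400
t = −ln(0.400) / 0.277 = 0.9163 / 0.277 = 3.308 d.

t ≈ 3.31 d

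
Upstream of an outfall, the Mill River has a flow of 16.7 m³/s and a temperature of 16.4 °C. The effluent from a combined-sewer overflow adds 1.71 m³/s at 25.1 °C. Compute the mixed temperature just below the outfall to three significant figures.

Flow-weighted mixing: C = (Q_r C_r + Q_w C_w)/(Q_r + Q_w)
= (16.7×16.4 + 1.71×25.1)/(16.7 + 1.71) = 316.8/18.41 = 17.21 °C.

17.2 °C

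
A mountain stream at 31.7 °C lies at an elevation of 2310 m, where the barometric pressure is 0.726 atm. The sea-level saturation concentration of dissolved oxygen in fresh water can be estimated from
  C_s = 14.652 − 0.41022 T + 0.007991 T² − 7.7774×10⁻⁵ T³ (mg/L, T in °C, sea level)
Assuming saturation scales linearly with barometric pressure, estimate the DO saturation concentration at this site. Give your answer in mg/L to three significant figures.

At sea level: C_s = 14.652 − 0.41022×31.7 + 0.007991×31.7² − 7.7774×10⁻⁵×31.7³ = 7.201 mg/L.
Pressure correction: C_s' = 7.201 × 0.726 = 5.228 mg/L.

C_s ≈ 5.23 mg/L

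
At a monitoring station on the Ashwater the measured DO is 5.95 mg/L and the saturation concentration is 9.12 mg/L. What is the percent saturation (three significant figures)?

65.2 % saturation

% saturation = C/C_s × 100 = 5.95/9.12 × 100 = 65.2 %.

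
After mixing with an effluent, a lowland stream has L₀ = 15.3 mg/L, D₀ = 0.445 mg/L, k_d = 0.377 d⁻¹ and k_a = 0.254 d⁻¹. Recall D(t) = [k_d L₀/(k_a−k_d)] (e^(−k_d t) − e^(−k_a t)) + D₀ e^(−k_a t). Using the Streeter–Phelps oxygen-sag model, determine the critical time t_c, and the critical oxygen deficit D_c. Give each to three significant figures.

t_c = [1/(k_a−k_d)] ln[(k_a/k_d)(1 − D₀(k_a−k_d)/(k_d L₀))]
= [1/(0.254−0.377)] ln[(0.254/0.377)(1 − 0.445×-0.1230/(0.377×15.3))]
= (1/-0.1230) ln[0.6737 × 1.009] = -8.130 × ln(0.6801) = -8.130 × -0.3855 = 3.134 d.
L(t_c) = L₀ e^(−k_d t_c) = 15.3 × 0.3068 = 4.694 mg/L, and at the critical point k_a D_c = k_d L, so D_c = (0.377/0.254) × 4.694 = 6.968 mg/L.

t_c ≈ 3.13 d; D_c ≈ 6.97 mg/L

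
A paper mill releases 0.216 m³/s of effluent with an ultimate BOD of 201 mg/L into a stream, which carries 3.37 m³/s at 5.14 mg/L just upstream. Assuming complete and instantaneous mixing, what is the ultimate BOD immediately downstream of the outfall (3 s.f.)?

Flow-weighted mixing: C = (Q_r C_r + Q_w C_w)/(Q_r + Q_w)
= (3.37×5.14 + 0.216×201)/(3.37 + 0.216) = 60.74/3.586 = 16.94 mg/L.

16.9 mg/L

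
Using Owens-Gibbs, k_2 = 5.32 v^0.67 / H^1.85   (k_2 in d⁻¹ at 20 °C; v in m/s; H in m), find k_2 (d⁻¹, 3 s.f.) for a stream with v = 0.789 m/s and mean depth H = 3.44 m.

k_2 = 5.32 × 0.789^0.67 / 3.44^1.85 = 5.32 × 0.8532 / 9.832 = 0.4617 d⁻¹.

k_2 ≈ 0.462 d⁻¹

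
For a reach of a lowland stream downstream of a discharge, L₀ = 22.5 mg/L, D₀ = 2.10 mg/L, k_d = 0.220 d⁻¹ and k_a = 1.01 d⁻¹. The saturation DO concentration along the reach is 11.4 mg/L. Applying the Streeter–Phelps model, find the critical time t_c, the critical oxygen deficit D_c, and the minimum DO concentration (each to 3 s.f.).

t_c ≈ 1.41 d; D_c ≈ 3.59 mg/L; min DO ≈ 7.81 mg/L

t_c = [1/(k_a−k_d)] ln[(k_a/k_d)(1 − D₀(k_a−k_d)/(k_d L₀))]
= [1/(1.01−0.220)] ln[(1.01/0.220)(1 − 2.10×0.7900/(0.220×22.5))]
= (1/0.7900) ln[4.591 × 0.6648] = 1.266 × ln(3.052) = 1.266 × 1.116 = 1.413 d.
L(t_c) = L₀ e^(−k_d t_c) = 22.5 × 0.7329 = 16.49 mg/L, and at the critical point k_a D_c = k_d L, so D_c = (0.220/1.01) × 16.49 = 3.592 mg/L.
Minimum DO = C_s − D_c = 11.4 − 3.592 = 7.808 mg/L.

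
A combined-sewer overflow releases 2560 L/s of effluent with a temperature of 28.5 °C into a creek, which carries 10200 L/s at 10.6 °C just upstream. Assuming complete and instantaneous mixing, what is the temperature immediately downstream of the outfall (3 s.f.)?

Flow-weighted mixing: C = (Q_r C_r + Q_w C_w)/(Q_r + Q_w)
= (10200×10.6 + 2560×28.5)/(10200 + 2560) = 181100/12760 = 14.19 °C.

14.2 °C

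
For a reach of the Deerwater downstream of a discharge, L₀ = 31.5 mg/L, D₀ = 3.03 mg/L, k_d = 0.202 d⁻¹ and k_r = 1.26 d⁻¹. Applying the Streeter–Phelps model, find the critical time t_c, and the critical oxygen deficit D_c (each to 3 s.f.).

t_c = [1/(k_r−k_d)] ln[(k_r/k_d)(1 − D₀(k_r−k_d)/(k_d L₀))]
= [1/(1.26−0.202)] ln[(1.26/0.202)(1 − 3.03×1.058/(0.202×31.5))]
= (1/1.058) ln[6.238 × 0.4962] = 0.9452 × ln(3.095) = 0.9452 × 1.130 = 1.068 d.
L(t_c) = L₀ e^(−k_d t_c) = 31.5 × 0.8060 = 25.39 mg/L, and at the critical point k_r D_c = k_d L, so D_c = (0.202/1.26) × 25.39 = 4.070 mg/L.

t_c ≈ 1.07 d; D_c ≈ 4.07 mg/L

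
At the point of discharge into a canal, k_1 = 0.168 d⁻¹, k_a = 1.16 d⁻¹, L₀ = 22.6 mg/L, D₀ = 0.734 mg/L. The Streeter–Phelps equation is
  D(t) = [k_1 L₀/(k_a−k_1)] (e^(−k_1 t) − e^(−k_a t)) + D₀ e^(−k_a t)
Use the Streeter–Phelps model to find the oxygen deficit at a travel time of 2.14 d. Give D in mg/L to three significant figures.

k_1 L₀/(k_a−k_1) = 0.168×22.6/(1.16−0.168) = 3.797/0.9920 = 3.827 mg/L.
e^(−k_1 t) = e^(−0.168×2.140) = 0.6980; e^(−k_a t) = e^(−1.16×2.140) = 0.08354.
D = 3.827 × (0.6980 − 0.08354) + 0.734 × 0.08354 = 2.352 + 0.06132 = 2.413 mg/L.

D ≈ 2.41 mg/L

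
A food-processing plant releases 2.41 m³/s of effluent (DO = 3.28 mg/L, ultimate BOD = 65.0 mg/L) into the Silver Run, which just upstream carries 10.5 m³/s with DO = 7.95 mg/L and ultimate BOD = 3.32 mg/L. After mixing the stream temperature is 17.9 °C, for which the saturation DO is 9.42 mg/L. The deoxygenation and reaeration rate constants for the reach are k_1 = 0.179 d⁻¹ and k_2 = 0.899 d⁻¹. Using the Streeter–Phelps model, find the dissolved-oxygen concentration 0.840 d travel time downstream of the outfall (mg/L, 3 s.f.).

Mixed DO = (10.5×7.95 + 2.41×3.28)/(10.5+2.41) = 91.38/12.91 = 7.078 mg/L.
Mixed L₀ = (10.5×3.32 + 2.41×65.0)/(12.91) = 191.5/12.91 = 14.83 mg/L.
Initial deficit D₀ = C_s − DO₀ = 9.42 − 7.078 = 2.342 mg/L.
D(0.840) = [0.179×14.83/(0.899−0.179)](e^(−0.179×0.840) − e^(−0.899×0.840)) + 2.342 e^(−0.899×0.840)
= 3.688 × (0.8604 − 0.4699) + 2.342 × 0.4699 = 2.540 mg/L.
DO = 9.42 − 2.540 = 6.880 mg/L.

DO ≈ 6.88 mg/L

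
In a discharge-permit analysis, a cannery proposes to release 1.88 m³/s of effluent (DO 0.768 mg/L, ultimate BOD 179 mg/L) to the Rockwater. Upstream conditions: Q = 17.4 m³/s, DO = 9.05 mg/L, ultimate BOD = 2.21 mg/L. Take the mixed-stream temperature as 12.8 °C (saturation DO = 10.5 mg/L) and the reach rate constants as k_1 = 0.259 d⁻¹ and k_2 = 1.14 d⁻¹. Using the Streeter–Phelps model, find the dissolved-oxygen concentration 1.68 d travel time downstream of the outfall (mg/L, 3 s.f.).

DO ≈ 7.31 mg/L

Mixed DO = (17.4×9.05 + 1.88×0.768)/(17.4+1.88) = 158.9/19.28 = 8.242 mg/L.
Mixed L₀ = (17.4×2.21 + 1.88×179)/(19.28) = 375.0/19.28 = 19.45 mg/L.
Initial deficit D₀ = C_s − DO₀ = 10.5 − 8.242 = 2.258 mg/L.
D(1.68) = [0.259×19.45/(1.14−0.259)](e^(−0.259×1.68) − e^(−1.14×1.68)) + 2.258 e^(−1.14×1.68)
= 5.718 × (0.6472 − 0.1473) + 2.258 × 0.1473 = 3.191 mg/L.
DO = 10.5 − 3.191 = 7.309 mg/L.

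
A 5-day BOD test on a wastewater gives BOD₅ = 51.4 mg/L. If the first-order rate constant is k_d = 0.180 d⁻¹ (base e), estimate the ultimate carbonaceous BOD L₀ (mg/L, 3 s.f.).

BOD₅ = L₀(1 − e^(−5k_d)) ⇒ L₀ = BOD₅ / (1 − e^(−5×0.180))
= 51.4 / (1 − 0.4066) = 51.4 / 0.5934 = 86.62 mg/L.

L₀ ≈ 86.6 mg/L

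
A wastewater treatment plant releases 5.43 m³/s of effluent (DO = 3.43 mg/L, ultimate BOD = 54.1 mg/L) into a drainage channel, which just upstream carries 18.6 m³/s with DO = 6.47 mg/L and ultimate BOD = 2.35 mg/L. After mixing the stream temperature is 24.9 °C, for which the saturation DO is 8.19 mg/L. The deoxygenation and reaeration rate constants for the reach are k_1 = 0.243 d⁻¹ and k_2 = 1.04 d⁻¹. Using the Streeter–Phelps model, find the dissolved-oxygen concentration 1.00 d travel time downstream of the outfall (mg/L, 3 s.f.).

DO ≈ 5.49 mg/L

Mixed DO = (18.6×6.47 + 5.43×3.43)/(18.6+5.43) = 139.0/24.03 = 5.783 mg/L.
Mixed L₀ = (18.6×2.35 + 5.43×54.1)/(24.03) = 337.5/24.03 = 14.04 mg/L.
Initial deficit D₀ = C_s − DO₀ = 8.19 − 5.783 = 2.407 mg/L.
D(1.00) = [0.243×14.04/(1.04−0.243)](e^(−0.243×1.00) − e^(−1.04×1.00)) + 2.407 e^(−1.04×1.00)
= 4.282 × (0.7843 − 0.3535) + 2.407 × 0.3535 = 2.695 mg/L.
DO = 8.19 − 2.695 = 5.495 mg/L.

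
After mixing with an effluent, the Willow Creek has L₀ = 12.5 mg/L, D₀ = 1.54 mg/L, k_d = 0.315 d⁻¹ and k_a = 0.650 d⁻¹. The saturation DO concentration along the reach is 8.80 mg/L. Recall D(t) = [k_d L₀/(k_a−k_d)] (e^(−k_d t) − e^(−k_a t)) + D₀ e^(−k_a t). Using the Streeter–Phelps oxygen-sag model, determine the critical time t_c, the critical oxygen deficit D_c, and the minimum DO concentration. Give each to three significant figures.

t_c = [1/(k_a−k_d)] ln[(k_a/k_d)(1 − D₀(k_a−k_d)/(k_d L₀))]
= [1/(0.650−0.315)] ln[(0.650/0.315)(1 − 1.54×0.3350/(0.315×12.5))]
= (1/0.3350) ln[2.063 × 0.8690] = 2.985 × ln(1.793) = 2.985 × 0.5840 = 1.743 d.
L(t_c) = L₀ e^(−k_d t_c) = 12.5 × 0.5775 = 7.218 mg/L, and at the critical point k_a D_c = k_d L, so D_c = (0.315/0.650) × 7.218 = 3.498 mg/L.
Minimum DO = C_s − D_c = 8.80 − 3.498 = 5.302 mg/L.

t_c ≈ 1.74 d; D_c ≈ 3.50 mg/L; min DO ≈ 5.30 mg/L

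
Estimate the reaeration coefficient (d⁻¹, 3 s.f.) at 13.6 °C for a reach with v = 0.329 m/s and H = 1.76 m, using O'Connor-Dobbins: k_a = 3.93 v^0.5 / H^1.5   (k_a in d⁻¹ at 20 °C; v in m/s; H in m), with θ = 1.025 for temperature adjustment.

k_a ≈ 0.824 d⁻¹

k_a(20) = 3.93 × 0.329^0.5 / 1.76^1.5 = 3.93 × 0.5736 / 2.335 = 0.9654 d⁻¹.
k_a(13.6) = 0.9654 × 1.025^(13.6−20) = 0.9654 × 0.8538 = 0.8243 d⁻¹.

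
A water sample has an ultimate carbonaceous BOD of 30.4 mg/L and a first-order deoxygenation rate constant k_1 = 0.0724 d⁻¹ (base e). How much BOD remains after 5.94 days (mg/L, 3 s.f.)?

L_t = L₀ e^(−k_1 t) = 30.4 × e^(−0.0724×5.94) = 30.4 × 0.6505 = 19.77 mg/L.

L ≈ 19.8 mg/L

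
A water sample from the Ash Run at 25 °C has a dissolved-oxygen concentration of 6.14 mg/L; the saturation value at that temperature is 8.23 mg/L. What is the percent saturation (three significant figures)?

% saturation = C/C_s × 100 = 6.14/8.23 × 100 = 74.6 %.

74.6 % saturation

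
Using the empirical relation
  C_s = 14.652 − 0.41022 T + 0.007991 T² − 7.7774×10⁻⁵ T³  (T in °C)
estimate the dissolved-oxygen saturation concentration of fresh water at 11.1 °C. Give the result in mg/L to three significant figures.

C_s = 14.652 − 0.41022×11.1 + 0.007991×11.1² − 7.7774×10⁻⁵×11.1³ = 10.98 mg/L.

C_s ≈ 11.0 mg/L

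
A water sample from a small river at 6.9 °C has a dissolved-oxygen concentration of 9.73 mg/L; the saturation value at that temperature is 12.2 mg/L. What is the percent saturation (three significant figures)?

79.8 % saturation

% saturation = C/C_s × 100 = 9.73/12.2 × 100 = 79.8 %.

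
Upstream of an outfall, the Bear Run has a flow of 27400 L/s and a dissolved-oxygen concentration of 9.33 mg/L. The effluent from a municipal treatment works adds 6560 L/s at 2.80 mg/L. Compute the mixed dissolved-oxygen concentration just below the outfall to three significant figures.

8.07 mg/L

Flow-weighted mixing: C = (Q_r C_r + Q_w C_w)/(Q_r + Q_w)
= (27400×9.33 + 6560×2.80)/(27400 + 6560) = 274000/33960 = 8.069 mg/L.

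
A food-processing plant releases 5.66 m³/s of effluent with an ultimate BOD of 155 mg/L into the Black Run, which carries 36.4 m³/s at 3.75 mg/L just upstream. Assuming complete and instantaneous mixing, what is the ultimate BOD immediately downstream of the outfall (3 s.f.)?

24.1 mg/L

Flow-weighted mixing: C = (Q_r C_r + Q_w C_w)/(Q_r + Q_w)
= (36.4×3.75 + 5.66×155)/(36.4 + 5.66) = 1014/42.06 = 24.10 mg/L.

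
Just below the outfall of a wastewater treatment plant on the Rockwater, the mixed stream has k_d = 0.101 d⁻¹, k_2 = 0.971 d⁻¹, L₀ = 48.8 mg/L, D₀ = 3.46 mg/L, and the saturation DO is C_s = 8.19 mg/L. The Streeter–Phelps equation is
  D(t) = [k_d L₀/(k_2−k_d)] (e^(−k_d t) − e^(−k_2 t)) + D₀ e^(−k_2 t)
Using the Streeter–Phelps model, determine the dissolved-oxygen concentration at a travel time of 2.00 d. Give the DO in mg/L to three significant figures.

DO ≈ 3.88 mg/L

k_d L₀/(k_2−k_d) = 0.101×48.8/(0.971−0.101) = 4.929/0.8700 = 5.665 mg/L.
e^(−k_d t) = e^(−0.101×2.000) = 0.8171; e^(−k_2 t) = e^(−0.971×2.000) = 0.1434.
D = 5.665 × (0.8171 − 0.1434) + 3.46 × 0.1434 = 3.817 + 0.4962 = 4.313 mg/L.
DO = C_s − D = 8.19 − 4.313 = 3.877 mg/L.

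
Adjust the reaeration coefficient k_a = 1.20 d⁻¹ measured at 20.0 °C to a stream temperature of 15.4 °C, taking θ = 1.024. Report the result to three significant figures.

k_a(T₂) = k_a(T₁) · θ^(T₂−T₁) = 1.20 × 1.024^(15.4−20.0)
= 1.20 × 1.024^-4.60 = 1.20 × 0.8966 = 1.076 d⁻¹.

k_a ≈ 1.08 d⁻¹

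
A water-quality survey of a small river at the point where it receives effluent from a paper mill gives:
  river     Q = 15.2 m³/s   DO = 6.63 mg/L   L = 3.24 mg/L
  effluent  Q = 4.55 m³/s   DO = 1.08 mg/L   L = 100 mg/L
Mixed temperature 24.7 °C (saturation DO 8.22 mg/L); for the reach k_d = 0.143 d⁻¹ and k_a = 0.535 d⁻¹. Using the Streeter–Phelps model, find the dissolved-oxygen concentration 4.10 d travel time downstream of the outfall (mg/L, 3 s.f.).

DO ≈ 3.76 mg/L

Mixed DO = (15.2×6.63 + 4.55×1.08)/(15.2+4.55) = 105.7/19.75 = 5.351 mg/L.
Mixed L₀ = (15.2×3.24 + 4.55×100)/(19.75) = 504.2/19.75 = 25.53 mg/L.
Initial deficit D₀ = C_s − DO₀ = 8.22 − 5.351 = 2.869 mg/L.
D(4.10) = [0.143×25.53/(0.535−0.143)](e^(−0.143×4.10) − e^(−0.535×4.10)) + 2.869 e^(−0.535×4.10)
= 9.314 × (0.5564 − 0.1115) + 2.869 × 0.1115 = 4.463 mg/L.
DO = 8.22 − 4.463 = 3.757 mg/L.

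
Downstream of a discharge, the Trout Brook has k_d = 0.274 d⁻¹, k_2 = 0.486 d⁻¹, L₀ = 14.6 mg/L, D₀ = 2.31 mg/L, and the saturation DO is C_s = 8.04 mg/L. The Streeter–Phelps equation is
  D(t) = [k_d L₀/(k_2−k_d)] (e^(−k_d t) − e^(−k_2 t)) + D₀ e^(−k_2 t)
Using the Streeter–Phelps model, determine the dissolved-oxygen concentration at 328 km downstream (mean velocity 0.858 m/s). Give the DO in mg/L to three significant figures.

DO ≈ 4.35 mg/L

Travel time t = x/v = 328 km / (0.858 m/s) = 328000 m / 0.858 m/s = 382300 s = 4.425 d.
k_d L₀/(k_2−k_d) = 0.274×14.6/(0.486−0.274) = 4.000/0.2120 = 18.87 mg/L.
e^(−k_d t) = e^(−0.274×4.425) = 0.2975; e^(−k_2 t) = e^(−0.486×4.425) = 0.1164.
D = 18.87 × (0.2975 − 0.1164) + 2.31 × 0.1164 = 3.417 + 0.2690 = 3.686 mg/L.
DO = C_s − D = 8.04 − 3.686 = 4.354 mg/L.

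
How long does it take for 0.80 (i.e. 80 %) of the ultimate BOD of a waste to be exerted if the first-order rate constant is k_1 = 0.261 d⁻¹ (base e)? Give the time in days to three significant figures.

t ≈ 6.17 d

y/L₀ = 1 − e^(−k_1 t) = 0.80 ⇒ e^(−k_1 t) = 0.200
t = −ln(0.200) / 0.261 = 1.609 / 0.261 = 6.166 d.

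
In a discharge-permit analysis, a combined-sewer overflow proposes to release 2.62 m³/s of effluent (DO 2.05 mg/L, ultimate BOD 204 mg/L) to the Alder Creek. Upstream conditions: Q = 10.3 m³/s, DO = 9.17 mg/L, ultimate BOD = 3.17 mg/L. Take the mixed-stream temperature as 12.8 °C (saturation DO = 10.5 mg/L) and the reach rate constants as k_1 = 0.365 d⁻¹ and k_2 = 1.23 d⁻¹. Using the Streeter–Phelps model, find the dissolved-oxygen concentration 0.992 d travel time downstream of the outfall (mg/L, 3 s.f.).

DO ≈ 2.25 mg/L

Mixed DO = (10.3×9.17 + 2.62×2.05)/(10.3+2.62) = 99.82/12.92 = 7.726 mg/L.
Mixed L₀ = (10.3×3.17 + 2.62×204)/(12.92) = 567.1/12.92 = 43.90 mg/L.
Initial deficit D₀ = C_s − DO₀ = 10.5 − 7.726 = 2.774 mg/L.
D(0.992) = [0.365×43.90/(1.23−0.365)](e^(−0.365×0.992) − e^(−1.23×0.992)) + 2.774 e^(−1.23×0.992)
= 18.52 × (0.6962 − 0.2952) + 2.774 × 0.2952 = 8.247 mg/L.
DO = 10.5 − 8.247 = 2.253 mg/L.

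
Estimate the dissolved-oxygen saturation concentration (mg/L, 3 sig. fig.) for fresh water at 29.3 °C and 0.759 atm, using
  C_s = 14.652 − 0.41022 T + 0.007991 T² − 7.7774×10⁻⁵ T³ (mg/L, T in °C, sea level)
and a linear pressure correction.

C_s ≈ 5.72 mg/L

At sea level: C_s = 14.652 − 0.41022×29.3 + 0.007991×29.3² − 7.7774×10⁻⁵×29.3³ = 7.536 mg/L.
Pressure correction: C_s' = 7.536 × 0.759 = 5.720 mg/L.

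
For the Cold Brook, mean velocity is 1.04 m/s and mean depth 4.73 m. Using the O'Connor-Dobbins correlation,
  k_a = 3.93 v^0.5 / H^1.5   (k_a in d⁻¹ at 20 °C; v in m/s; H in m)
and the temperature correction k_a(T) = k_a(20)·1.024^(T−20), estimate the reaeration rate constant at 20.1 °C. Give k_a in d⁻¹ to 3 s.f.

k_a ≈ 0.391 d⁻¹

k_a(20) = 3.93 × 1.04^0.5 / 4.73^1.5 = 3.93 × 1.020 / 10.29 = 0.3896 d⁻¹.
k_a(20.1) = 0.3896 × 1.024^(20.1−20) = 0.3896 × 1.002 = 0.3905 d⁻¹.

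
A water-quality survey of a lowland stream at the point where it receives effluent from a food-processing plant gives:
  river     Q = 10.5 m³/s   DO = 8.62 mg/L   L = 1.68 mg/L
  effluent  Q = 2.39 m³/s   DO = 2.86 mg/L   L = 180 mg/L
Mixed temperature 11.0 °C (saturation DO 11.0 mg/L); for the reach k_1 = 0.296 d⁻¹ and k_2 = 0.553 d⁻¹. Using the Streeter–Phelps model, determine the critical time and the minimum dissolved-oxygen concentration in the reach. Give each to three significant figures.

Mixed DO = (10.5×8.62 + 2.39×2.86)/(10.5+2.39) = 97.35/12.89 = 7.552 mg/L.
Mixed L₀ = (10.5×1.68 + 2.39×180)/(12.89) = 447.8/12.89 = 34.74 mg/L.
Initial deficit D₀ = C_s − DO₀ = 11.0 − 7.552 = 3.448 mg/L.
t_c = (1/0.2570) ln[(0.553/0.296)(1 − 3.448×0.2570/(0.296×34.74))] = 3.891 × ln(1.707) = 2.081 d.
D_c = (0.296/0.553) × 34.74 × e^(−0.296×2.081) = 0.5353 × 34.74 × 0.5401 = 10.04 mg/L.
Minimum DO = 11.0 − 10.04 = 0.9565 mg/L.

t_c ≈ 2.08 d; minimum DO ≈ 0.957 mg/L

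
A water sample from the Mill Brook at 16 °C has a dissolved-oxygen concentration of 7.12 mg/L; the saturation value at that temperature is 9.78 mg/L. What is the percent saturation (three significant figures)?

% saturation = C/C_s × 100 = 7.12/9.78 × 100 = 72.8 %.

72.8 % saturation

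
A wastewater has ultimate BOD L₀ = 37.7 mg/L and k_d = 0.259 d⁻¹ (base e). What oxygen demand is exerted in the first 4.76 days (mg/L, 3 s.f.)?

y ≈ 26.7 mg/L

y_t = L₀(1 − e^(−k_d t)) = 37.7 × (1 − e^(−0.259×4.76))
= 37.7 × (1 − 0.2915) = 37.7 × 0.7085 = 26.71 mg/L.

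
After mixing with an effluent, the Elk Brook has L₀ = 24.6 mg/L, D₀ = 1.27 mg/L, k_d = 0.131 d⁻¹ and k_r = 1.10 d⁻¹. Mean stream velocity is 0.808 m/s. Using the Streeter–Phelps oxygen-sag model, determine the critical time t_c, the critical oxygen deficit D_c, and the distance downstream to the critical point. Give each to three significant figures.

t_c ≈ 1.70 d; D_c ≈ 2.34 mg/L; x_c ≈ 119 km

At the critical point dD/dt = 0, so k_d L₀ e^(−k_d t) = k_r D. Substituting D(t) from the Streeter–Phelps equation and solving for t gives
t_c = ln[(k_r/k_d)(1 − D₀(k_r−k_d)/(k_d L₀))] / (k_r−k_d).
Here k_r−k_d = 0.9690 d⁻¹ and 1 − D₀(k_r−k_d)/(k_d L₀) = 1 − 1.27×0.9690/(0.131×24.6) = 0.6181, so
t_c = ln(8.397 × 0.6181) / 0.9690 = 1.647 / 0.9690 = 1.699 d.
L(t_c) = L₀ e^(−k_d t_c) = 24.6 × 0.8004 = 19.69 mg/L, and at the critical point k_r D_c = k_d L, so D_c = (0.131/1.10) × 19.69 = 2.345 mg/L.
x_c = v t_c = 0.808 m/s × 1.699 d × 86400 s/d = 118600 m ≈ 119 km.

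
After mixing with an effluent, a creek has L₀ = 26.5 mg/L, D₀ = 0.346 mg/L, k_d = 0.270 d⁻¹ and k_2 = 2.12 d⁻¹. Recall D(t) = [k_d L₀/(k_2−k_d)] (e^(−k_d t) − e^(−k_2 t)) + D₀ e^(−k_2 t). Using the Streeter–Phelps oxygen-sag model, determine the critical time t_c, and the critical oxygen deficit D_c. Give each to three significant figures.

t_c ≈ 1.06 d; D_c ≈ 2.53 mg/L

At the critical point dD/dt = 0, so k_d L₀ e^(−k_d t) = k_2 D. Substituting D(t) from the Streeter–Phelps equation and solving for t gives
t_c = ln[(k_2/k_d)(1 − D₀(k_2−k_d)/(k_d L₀))] / (k_2−k_d).
Here k_2−k_d = 1.850 d⁻¹ and 1 − D₀(k_2−k_d)/(k_d L₀) = 1 − 0.346×1.850/(0.270×26.5) = 0.9105, so
t_c = ln(7.852 × 0.9105) / 1.850 = 1.967 / 1.850 = 1.063 d.
D_c = (k_d/k_2) L₀ e^(−k_d t_c) = (0.270/2.12) × 26.5 × e^(−0.270×1.063) = 0.1274 × 26.5 × 0.7505 = 2.533 mg/L.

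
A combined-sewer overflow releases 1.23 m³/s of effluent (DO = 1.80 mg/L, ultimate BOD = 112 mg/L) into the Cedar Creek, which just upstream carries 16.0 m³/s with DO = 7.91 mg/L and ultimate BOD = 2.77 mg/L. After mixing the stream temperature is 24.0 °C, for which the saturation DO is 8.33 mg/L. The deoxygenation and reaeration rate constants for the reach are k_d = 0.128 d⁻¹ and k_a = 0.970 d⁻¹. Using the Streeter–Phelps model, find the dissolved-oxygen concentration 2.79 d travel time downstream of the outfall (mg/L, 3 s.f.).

DO ≈ 7.26 mg/L

Mixed DO = (16.0×7.91 + 1.23×1.80)/(16.0+1.23) = 128.8/17.23 = 7.474 mg/L.
Mixed L₀ = (16.0×2.77 + 1.23×112)/(17.23) = 182.1/17.23 = 10.57 mg/L.
Initial deficit D₀ = C_s − DO₀ = 8.33 − 7.474 = 0.8562 mg/L.
D(2.79) = [0.128×10.57/(0.970−0.128)](e^(−0.128×2.79) − e^(−0.970×2.79)) + 0.8562 e^(−0.970×2.79)
= 1.606 × (0.6997 − 0.06678) + 0.8562 × 0.06678 = 1.074 mg/L.
DO = 8.33 − 1.074 = 7.256 mg/L.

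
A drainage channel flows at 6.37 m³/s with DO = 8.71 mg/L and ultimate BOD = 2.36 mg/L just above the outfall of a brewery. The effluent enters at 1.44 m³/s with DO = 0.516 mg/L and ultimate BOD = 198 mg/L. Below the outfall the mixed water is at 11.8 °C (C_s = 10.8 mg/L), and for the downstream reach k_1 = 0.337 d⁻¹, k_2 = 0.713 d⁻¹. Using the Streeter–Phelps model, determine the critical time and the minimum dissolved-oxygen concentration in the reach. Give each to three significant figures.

t_c ≈ 1.70 d; minimum DO ≈ 0.555 mg/L

Mixed DO = (6.37×8.71 + 1.44×0.516)/(6.37+1.44) = 56.23/7.810 = 7.199 mg/L.
Mixed L₀ = (6.37×2.36 + 1.44×198)/(7.810) = 300.2/7.810 = 38.43 mg/L.
Initial deficit D₀ = C_s − DO₀ = 10.8 − 7.199 = 3.601 mg/L.
t_c = (1/0.3760) ln[(0.713/0.337)(1 − 3.601×0.3760/(0.337×38.43))] = 2.660 × ln(1.895) = 1.699 d.
D_c = (0.337/0.713) × 38.43 × e^(−0.337×1.699) = 0.4727 × 38.43 × 0.5640 = 10.24 mg/L.
Minimum DO = 10.8 − 10.24 = 0.5551 mg/L.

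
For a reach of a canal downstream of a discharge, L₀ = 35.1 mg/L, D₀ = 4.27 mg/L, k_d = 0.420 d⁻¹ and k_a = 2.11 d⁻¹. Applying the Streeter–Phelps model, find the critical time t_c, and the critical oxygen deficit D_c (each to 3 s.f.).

t_c = [1/(k_a−k_d)] ln[(k_a/k_d)(1 − D₀(k_a−k_d)/(k_d L₀))]
= [1/(2.11−0.420)] ln[(2.11/0.420)(1 − 4.27×1.690/(0.420×35.1))]
= (1/1.690) ln[5.024 × 0.5105] = 0.5917 × ln(2.565) = 0.5917 × 0.9418 = 0.5573 d.
D_c = (k_d/k_a) L₀ e^(−k_d t_c) = (0.420/2.11) × 35.1 × e^(−0.420×0.5573) = 0.1991 × 35.1 × 0.7913 = 5.529 mg/L.

t_c ≈ 0.557 d; D_c ≈ 5.53 mg/L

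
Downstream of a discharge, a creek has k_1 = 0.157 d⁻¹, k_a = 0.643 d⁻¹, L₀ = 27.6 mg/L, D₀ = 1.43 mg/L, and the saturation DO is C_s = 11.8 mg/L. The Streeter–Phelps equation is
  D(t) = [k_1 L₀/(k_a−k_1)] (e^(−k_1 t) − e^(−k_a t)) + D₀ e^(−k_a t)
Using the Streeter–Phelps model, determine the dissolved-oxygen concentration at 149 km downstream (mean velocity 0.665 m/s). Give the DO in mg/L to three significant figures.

DO ≈ 7.28 mg/L

Travel time t = x/v = 149 km / (0.665 m/s) = 149000 m / 0.665 m/s = 224100 s = 2.593 d.
k_1 L₀/(k_a−k_1) = 0.157×27.6/(0.643−0.157) = 4.333/0.4860 = 8.916 mg/L.
e^(−k_1 t) = e^(−0.157×2.593) = 0.6655; e^(−k_a t) = e^(−0.643×2.593) = 0.1887.
D = 8.916 × (0.6655 − 0.1887) + 1.43 × 0.1887 = 4.251 + 0.2699 = 4.521 mg/L.
DO = C_s − D = 11.8 − 4.521 = 7.279 mg/L.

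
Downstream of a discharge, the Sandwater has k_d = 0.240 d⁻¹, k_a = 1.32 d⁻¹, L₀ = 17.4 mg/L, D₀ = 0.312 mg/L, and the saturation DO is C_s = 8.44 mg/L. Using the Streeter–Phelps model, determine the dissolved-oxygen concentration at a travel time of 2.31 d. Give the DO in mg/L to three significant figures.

DO ≈ 6.39 mg/L

k_d L₀/(k_a−k_d) = 0.240×17.4/(1.32−0.240) = 4.176/1.080 = 3.867 mg/L.
e^(−k_d t) = e^(−0.240×2.310) = 0.5744; e^(−k_a t) = e^(−1.32×2.310) = 0.04740.
D = 3.867 × (0.5744 − 0.04740) + 0.312 × 0.04740 = 2.038 + 0.01479 = 2.053 mg/L.
DO = C_s − D = 8.44 − 2.053 = 6.387 mg/L.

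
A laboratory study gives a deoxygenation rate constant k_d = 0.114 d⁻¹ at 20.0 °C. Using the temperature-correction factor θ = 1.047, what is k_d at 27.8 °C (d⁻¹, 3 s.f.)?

k_d(T₂) = k_d(T₁) · θ^(T₂−T₁) = 0.114 × 1.047^(27.8−20.0)
= 0.114 × 1.047^7.80 = 0.114 × 1.431 = 0.1631 d⁻¹.

k_d ≈ 0.163 d⁻¹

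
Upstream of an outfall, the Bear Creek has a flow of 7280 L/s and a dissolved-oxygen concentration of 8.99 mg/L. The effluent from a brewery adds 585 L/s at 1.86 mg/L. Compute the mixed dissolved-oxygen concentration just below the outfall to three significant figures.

Flow-weighted mixing: C = (Q_r C_r + Q_w C_w)/(Q_r + Q_w)
= (7280×8.99 + 585×1.86)/(7280 + 585) = 66540/7865 = 8.460 mg/L.

8.46 mg/L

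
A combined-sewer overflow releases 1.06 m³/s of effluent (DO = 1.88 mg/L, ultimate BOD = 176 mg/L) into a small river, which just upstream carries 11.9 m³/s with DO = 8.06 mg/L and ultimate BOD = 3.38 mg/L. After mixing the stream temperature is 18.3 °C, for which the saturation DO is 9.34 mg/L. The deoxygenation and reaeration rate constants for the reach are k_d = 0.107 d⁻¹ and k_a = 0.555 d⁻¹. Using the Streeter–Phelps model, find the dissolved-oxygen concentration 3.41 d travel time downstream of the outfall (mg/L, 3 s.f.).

DO ≈ 6.80 mg/L

Mixed DO = (11.9×8.06 + 1.06×1.88)/(11.9+1.06) = 97.91/12.96 = 7.555 mg/L.
Mixed L₀ = (11.9×3.38 + 1.06×176)/(12.96) = 226.8/12.96 = 17.50 mg/L.
Initial deficit D₀ = C_s − DO₀ = 9.34 − 7.555 = 1.785 mg/L.
D(3.41) = [0.107×17.50/(0.555−0.107)](e^(−0.107×3.41) − e^(−0.555×3.41)) + 1.785 e^(−0.555×3.41)
= 4.179 × (0.6943 − 0.1507) + 1.785 × 0.1507 = 2.541 mg/L.
DO = 9.34 − 2.541 = 6.799 mg/L.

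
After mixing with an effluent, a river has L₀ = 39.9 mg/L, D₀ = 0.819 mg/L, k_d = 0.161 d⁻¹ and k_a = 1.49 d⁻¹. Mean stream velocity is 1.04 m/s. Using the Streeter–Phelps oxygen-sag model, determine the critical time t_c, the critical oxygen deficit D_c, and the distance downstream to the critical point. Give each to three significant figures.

t_c ≈ 1.53 d; D_c ≈ 3.37 mg/L; x_c ≈ 138 km

At the critical point dD/dt = 0, so k_d L₀ e^(−k_d t) = k_a D. Substituting D(t) from the Streeter–Phelps equation and solving for t gives
t_c = ln[(k_a/k_d)(1 − D₀(k_a−k_d)/(k_d L₀))] / (k_a−k_d).
Here k_a−k_d = 1.329 d⁻¹ and 1 − D₀(k_a−k_d)/(k_d L₀) = 1 − 0.819×1.329/(0.161×39.9) = 0.8306, so
t_c = ln(9.255 × 0.8306) / 1.329 = 2.039 / 1.329 = 1.535 d.
L(t_c) = L₀ e^(−k_d t_c) = 39.9 × 0.7811 = 31.17 mg/L, and at the critical point k_a D_c = k_d L, so D_c = (0.161/1.49) × 31.17 = 3.368 mg/L.
x_c = v t_c = 1.04 m/s × 1.535 d × 86400 s/d = 137900 m ≈ 138 km.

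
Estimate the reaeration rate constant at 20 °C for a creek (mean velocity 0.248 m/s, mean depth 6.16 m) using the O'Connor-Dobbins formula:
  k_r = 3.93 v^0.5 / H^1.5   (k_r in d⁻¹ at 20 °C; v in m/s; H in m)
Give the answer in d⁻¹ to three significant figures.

k_r = 3.93 × 0.248^0.5 / 6.16^1.5 = 3.93 × 0.4980 / 15.29 = 0.1280 d⁻¹.

k_r ≈ 0.128 d⁻¹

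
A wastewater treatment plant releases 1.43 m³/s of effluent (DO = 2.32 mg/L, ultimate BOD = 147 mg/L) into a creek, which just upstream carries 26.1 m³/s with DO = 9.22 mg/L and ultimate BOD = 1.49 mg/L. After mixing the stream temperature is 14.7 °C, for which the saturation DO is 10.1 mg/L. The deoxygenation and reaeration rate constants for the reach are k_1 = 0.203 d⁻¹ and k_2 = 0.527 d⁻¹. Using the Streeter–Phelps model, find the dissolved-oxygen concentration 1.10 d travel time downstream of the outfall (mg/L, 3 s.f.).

Mixed DO = (26.1×9.22 + 1.43×2.32)/(26.1+1.43) = 244.0/27.53 = 8.862 mg/L.
Mixed L₀ = (26.1×1.49 + 1.43×147)/(27.53) = 249.1/27.53 = 9.048 mg/L.
Initial deficit D₀ = C_s − DO₀ = 10.1 − 8.862 = 1.238 mg/L.
D(1.10) = [0.203×9.048/(0.527−0.203)](e^(−0.203×1.10) − e^(−0.527×1.10)) + 1.238 e^(−0.527×1.10)
= 5.669 × (0.7999 − 0.5601) + 1.238 × 0.5601 = 2.053 mg/L.
DO = 10.1 − 2.053 = 8.047 mg/L.

DO ≈ 8.05 mg/L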